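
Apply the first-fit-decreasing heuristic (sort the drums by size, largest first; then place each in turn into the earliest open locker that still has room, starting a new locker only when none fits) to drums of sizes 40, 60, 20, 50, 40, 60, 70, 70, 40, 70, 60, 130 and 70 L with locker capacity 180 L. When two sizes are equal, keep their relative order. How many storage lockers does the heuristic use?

Sorted descending: 130, 70, 70, 70, 70, 60, 60, 60, 50, 40, 40, 40, 20.
  130 → locker 1 (new)  [load 130/180]
  70 → locker 2 (new)  [load 70/180]
  70 → locker 2  [load 140/180]
  70 → locker 3 (new)  [load 70/180]
  70 → locker 3  [load 140/180]
  60 → locker 4 (new)  [load 60/180]
  60 → locker 4  [load 120/180]
  60 → locker 4  [load 180/180]
  50 → locker 1  [load 180/180]
  40 → locker 2  [load 180/180]
  40 → locker 3  [load 180/180]
  40 → locker 5 (new)  [load 40/180]
  20 → locker 5  [load 60/180]
5 storage lockers opened.

5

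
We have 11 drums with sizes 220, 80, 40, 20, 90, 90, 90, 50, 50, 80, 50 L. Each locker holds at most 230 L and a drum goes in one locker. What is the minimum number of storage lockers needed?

Total = 220 + 90 + 90 + 90 + 80 + 80 + 50 + 50 + 50 + 40 + 20 = 860 L.
Lower bound: ⌈860/230⌉ = 4 storage lockers.
A packing using 4 storage lockers:
  locker 1: 220 = 220
  locker 2: 90 + 90 + 50 = 230
  locker 3: 90 + 80 + 50 = 220
  locker 4: 80 + 50 + 40 + 20 = 190
This matches the lower bound, so 4 is optimal.

4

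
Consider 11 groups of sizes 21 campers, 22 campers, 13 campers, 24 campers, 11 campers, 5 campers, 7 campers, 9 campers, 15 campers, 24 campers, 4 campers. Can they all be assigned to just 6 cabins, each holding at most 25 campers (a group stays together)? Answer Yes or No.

No

Total = 155 campers; ⌈155/25⌉ = 7.
At least 7 cabins are required, but only 6 are allowed.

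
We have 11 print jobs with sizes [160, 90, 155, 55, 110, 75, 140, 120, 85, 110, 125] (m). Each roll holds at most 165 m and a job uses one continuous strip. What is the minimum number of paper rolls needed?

Total = 160 + 155 + 140 + 125 + 120 + 110 + 110 + 90 + 85 + 75 + 55 = 1225 m.
Lower bound: ⌈1225/165⌉ = 8 paper rolls.
Also, 9 print jobs each exceed 165/2 m, and no two of those can share a roll, so at least 9 paper rolls are needed.
A packing using 9 paper rolls:
  roll 1: 160 = 160
  roll 2: 155 = 155
  roll 3: 140 = 140
  roll 4: 125 = 125
  roll 5: 120 = 120
  roll 6: 110 + 55 = 165
  roll 7: 110 = 110
  roll 8: 90 + 75 = 165
  roll 9: 85 = 85
This matches the lower bound, so 9 is optimal.

9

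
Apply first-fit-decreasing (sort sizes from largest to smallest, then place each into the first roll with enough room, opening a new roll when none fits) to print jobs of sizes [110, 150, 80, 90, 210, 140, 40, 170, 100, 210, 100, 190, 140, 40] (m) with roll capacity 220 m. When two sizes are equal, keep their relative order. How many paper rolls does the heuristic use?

9

Sorted descending: 210, 210, 190, 170, 150, 140, 140, 110, 100, 100, 90, 80, 40, 40.
  210 → roll 1 (new)  [load 210/220]
  210 → roll 2 (new)  [load 210/220]
  190 → roll 3 (new)  [load 190/220]
  170 → roll 4 (new)  [load 170/220]
  150 → roll 5 (new)  [load 150/220]
  140 → roll 6 (new)  [load 140/220]
  140 → roll 7 (new)  [load 140/220]
  110 → roll 8 (new)  [load 110/220]
  100 → roll 8  [load 210/220]
  100 → roll 9 (new)  [load 100/220]
  90 → roll 9  [load 190/220]
  80 → roll 6  [load 220/220]
  40 → roll 4  [load 210/220]
  40 → roll 5  [load 190/220]
9 paper rolls opened.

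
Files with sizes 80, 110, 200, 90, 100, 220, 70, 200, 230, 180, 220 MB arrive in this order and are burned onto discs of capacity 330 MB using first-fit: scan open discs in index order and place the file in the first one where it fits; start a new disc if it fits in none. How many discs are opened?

  80 → disc 1 (new)  [load 80/330]
  110 → disc 1  [load 190/330]
  200 → disc 2 (new)  [load 200/330]
  90 → disc 1  [load 280/330]
  100 → disc 2  [load 300/330]
  220 → disc 3 (new)  [load 220/330]
  70 → disc 3  [load 290/330]
  200 → disc 4 (new)  [load 200/330]
  230 → disc 5 (new)  [load 230/330]
  180 → disc 6 (new)  [load 180/330]
  220 → disc 7 (new)  [load 220/330]
7 discs opened.

7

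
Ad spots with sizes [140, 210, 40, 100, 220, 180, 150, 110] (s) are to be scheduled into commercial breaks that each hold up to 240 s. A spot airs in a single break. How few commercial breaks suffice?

Total = 220 + 210 + 180 + 150 + 140 + 110 + 100 + 40 = 1150 s.
Lower bound: ⌈1150/240⌉ = 5 commercial breaks.
A packing using 6 commercial breaks:
  break 1: 220 = 220
  break 2: 210 = 210
  break 3: 180 + 40 = 220
  break 4: 150 = 150
  break 5: 140 + 100 = 240
  break 6: 110 = 110
No arrangement into 5 commercial breaks stays within capacity, so 6 is optimal.

6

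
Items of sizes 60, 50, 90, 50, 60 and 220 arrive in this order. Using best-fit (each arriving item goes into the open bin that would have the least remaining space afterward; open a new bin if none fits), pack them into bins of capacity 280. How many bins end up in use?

  60 → bin 1 (new)  [load 60/280]
  50 → bin 1  [load 110/280]
  90 → bin 1  [load 200/280]
  50 → bin 1  [load 250/280]
  60 → bin 2 (new)  [load 60/280]
  220 → bin 2  [load 280/280]
2 bins opened.

2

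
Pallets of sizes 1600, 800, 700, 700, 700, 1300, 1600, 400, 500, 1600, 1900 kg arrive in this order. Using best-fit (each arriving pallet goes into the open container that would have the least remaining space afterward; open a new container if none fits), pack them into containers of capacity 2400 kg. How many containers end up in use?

6

  1600 → container 1 (new)  [load 1600/2400]
  800 → container 1  [load 2400/2400]
  700 → container 2 (new)  [load 700/2400]
  700 → container 2  [load 1400/2400]
  700 → container 2  [load 2100/2400]
  1300 → container 3 (new)  [load 1300/2400]
  1600 → container 4 (new)  [load 1600/2400]
  400 → container 4  [load 2000/2400]
  500 → container 3  [load 1800/2400]
  1600 → container 5 (new)  [load 1600/2400]
  1900 → container 6 (new)  [load 1900/2400]
6 containers opened.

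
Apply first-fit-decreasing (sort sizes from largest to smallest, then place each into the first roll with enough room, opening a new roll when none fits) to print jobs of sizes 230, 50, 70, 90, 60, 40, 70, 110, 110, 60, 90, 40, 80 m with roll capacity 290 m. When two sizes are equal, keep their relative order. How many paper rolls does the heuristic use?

4

Sorted descending: 230, 110, 110, 90, 90, 80, 70, 70, 60, 60, 50, 40, 40.
  230 → roll 1 (new)  [load 230/290]
  110 → roll 2 (new)  [load 110/290]
  110 → roll 2  [load 220/290]
  90 → roll 3 (new)  [load 90/290]
  90 → roll 3  [load 180/290]
  80 → roll 3  [load 260/290]
  70 → roll 2  [load 290/290]
  70 → roll 4 (new)  [load 70/290]
  60 → roll 1  [load 290/290]
  60 → roll 4  [load 130/290]
  50 → roll 4  [load 180/290]
  40 → roll 4  [load 220/290]
  40 → roll 4  [load 260/290]
4 paper rolls opened.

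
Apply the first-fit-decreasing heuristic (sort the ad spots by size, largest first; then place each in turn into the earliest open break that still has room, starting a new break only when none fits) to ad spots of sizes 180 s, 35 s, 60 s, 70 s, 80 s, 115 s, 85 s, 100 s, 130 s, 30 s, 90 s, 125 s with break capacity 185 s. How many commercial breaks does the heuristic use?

7

Sorted descending: 180, 130, 125, 115, 100, 90, 85, 80, 70, 60, 35, 30.
  180 → break 1 (new)  [load 180/185]
  130 → break 2 (new)  [load 130/185]
  125 → break 3 (new)  [load 125/185]
  115 → break 4 (new)  [load 115/185]
  100 → break 5 (new)  [load 100/185]
  90 → break 6 (new)  [load 90/185]
  85 → break 5  [load 185/185]
  80 → break 6  [load 170/185]
  70 → break 4  [load 185/185]
  60 → break 3  [load 185/185]
  35 → break 2  [load 165/185]
  30 → break 7 (new)  [load 30/185]
7 commercial breaks opened.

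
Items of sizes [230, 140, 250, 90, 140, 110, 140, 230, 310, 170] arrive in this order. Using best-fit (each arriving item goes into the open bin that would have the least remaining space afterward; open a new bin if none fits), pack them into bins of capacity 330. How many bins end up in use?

7

  230 → bin 1 (new)  [load 230/330]
  140 → bin 2 (new)  [load 140/330]
  250 → bin 3 (new)  [load 250/330]
  90 → bin 1  [load 320/330]
  140 → bin 2  [load 280/330]
  110 → bin 4 (new)  [load 110/330]
  140 → bin 4  [load 250/330]
  230 → bin 5 (new)  [load 230/330]
  310 → bin 6 (new)  [load 310/330]
  170 → bin 7 (new)  [load 170/330]
7 bins opened.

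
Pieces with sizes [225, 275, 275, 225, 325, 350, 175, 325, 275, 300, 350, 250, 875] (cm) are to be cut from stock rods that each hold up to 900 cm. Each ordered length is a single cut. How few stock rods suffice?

5

Total = 875 + 350 + 350 + 325 + 325 + 300 + 275 + 275 + 275 + 250 + 225 + 225 + 175 = 4225 cm.
Lower bound: ⌈4225/900⌉ = 5 stock rods.
A packing using 5 stock rods:
  stock rod 1: 875 = 875
  stock rod 2: 350 + 350 + 175 = 875
  stock rod 3: 325 + 325 + 250 = 900
  stock rod 4: 300 + 275 + 275 = 850
  stock rod 5: 275 + 225 + 225 = 725
This matches the lower bound, so 5 is optimal.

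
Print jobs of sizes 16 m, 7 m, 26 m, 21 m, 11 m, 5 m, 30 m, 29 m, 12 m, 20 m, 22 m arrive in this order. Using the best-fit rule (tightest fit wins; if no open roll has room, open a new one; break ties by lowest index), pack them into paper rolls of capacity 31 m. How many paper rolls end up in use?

  16 → roll 1 (new)  [load 16/31]
  7 → roll 1  [load 23/31]
  26 → roll 2 (new)  [load 26/31]
  21 → roll 3 (new)  [load 21/31]
  11 → roll 4 (new)  [load 11/31]
  5 → roll 2  [load 31/31]
  30 → roll 5 (new)  [load 30/31]
  29 → roll 6 (new)  [load 29/31]
  12 → roll 4  [load 23/31]
  20 → roll 7 (new)  [load 20/31]
  22 → roll 8 (new)  [load 22/31]
8 paper rolls opened.

8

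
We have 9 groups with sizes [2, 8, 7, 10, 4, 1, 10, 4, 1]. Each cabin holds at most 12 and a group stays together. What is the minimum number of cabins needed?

Total = 10 + 10 + 8 + 7 + 4 + 4 + 2 + 1 + 1 = 47.
Lower bound: ⌈47/12⌉ = 4 cabins.
A packing using 4 cabins:
  cabin 1: 10 + 2 = 12
  cabin 2: 10 + 1 + 1 = 12
  cabin 3: 8 + 4 = 12
  cabin 4: 7 + 4 = 11
This matches the lower bound, so 4 is optimal.

4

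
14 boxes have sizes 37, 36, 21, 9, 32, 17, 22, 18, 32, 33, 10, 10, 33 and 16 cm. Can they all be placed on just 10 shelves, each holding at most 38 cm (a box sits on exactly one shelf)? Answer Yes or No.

A valid assignment using 10 shelves:
  shelf 1: 37 = 37
  shelf 2: 36 = 36
  shelf 3: 33 = 33
  shelf 4: 33 = 33
  shelf 5: 32 = 32
  shelf 6: 32 = 32
  shelf 7: 22 + 16 = 38
  shelf 8: 21 + 17 = 38
  shelf 9: 18 + 10 + 10 = 38
  shelf 10: 9 = 9
Every load is within 38 cm, so 10 shelves suffice.

Yes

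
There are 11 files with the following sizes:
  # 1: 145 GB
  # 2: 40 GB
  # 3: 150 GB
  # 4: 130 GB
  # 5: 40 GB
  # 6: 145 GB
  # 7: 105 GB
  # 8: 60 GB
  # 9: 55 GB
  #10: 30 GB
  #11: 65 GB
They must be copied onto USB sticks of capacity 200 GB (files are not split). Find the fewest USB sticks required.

5

Total = 150 + 145 + 145 + 130 + 105 + 65 + 60 + 55 + 40 + 40 + 30 = 965 GB.
Lower bound: ⌈965/200⌉ = 5 USB sticks.
A packing using 5 USB sticks:
  USB stick 1: 150 + 40 = 190
  USB stick 2: 145 + 55 = 200
  USB stick 3: 145 + 40 = 185
  USB stick 4: 130 + 65 = 195
  USB stick 5: 105 + 60 + 30 = 195
This matches the lower bound, so 5 is optimal.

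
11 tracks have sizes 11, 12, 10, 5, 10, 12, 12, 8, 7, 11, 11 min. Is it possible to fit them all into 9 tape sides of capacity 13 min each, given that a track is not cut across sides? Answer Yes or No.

Total = 109 min; ⌈109/13⌉ = 9.
10 tracks each exceed half the capacity and cannot share a side, forcing at least 10 tape sides.
At least 10 tape sides are required, but only 9 are allowed.

No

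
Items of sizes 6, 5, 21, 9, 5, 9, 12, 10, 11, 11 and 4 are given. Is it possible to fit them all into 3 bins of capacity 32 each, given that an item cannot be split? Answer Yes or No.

No

Total = 103; ⌈103/32⌉ = 4.
At least 4 bins are required, but only 3 are allowed.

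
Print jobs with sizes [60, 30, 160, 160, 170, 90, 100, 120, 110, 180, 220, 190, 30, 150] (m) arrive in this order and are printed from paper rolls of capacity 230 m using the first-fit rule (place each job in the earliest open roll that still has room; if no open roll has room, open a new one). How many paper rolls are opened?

10

  60 → roll 1 (new)  [load 60/230]
  30 → roll 1  [load 90/230]
  160 → roll 2 (new)  [load 160/230]
  160 → roll 3 (new)  [load 160/230]
  170 → roll 4 (new)  [load 170/230]
  90 → roll 1  [load 180/230]
  100 → roll 5 (new)  [load 100/230]
  120 → roll 5  [load 220/230]
  110 → roll 6 (new)  [load 110/230]
  180 → roll 7 (new)  [load 180/230]
  220 → roll 8 (new)  [load 220/230]
  190 → roll 9 (new)  [load 190/230]
  30 → roll 1  [load 210/230]
  150 → roll 10 (new)  [load 150/230]
10 paper rolls opened.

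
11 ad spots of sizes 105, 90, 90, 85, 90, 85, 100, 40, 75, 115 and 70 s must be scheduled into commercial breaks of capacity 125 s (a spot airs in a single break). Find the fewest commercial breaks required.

10

Total = 115 + 105 + 100 + 90 + 90 + 90 + 85 + 85 + 75 + 70 + 40 = 945 s.
Lower bound: ⌈945/125⌉ = 8 commercial breaks.
Also, 10 ad spots each exceed 125/2 s, and no two of those can share a break, so at least 10 commercial breaks are needed.
A packing using 10 commercial breaks:
  break 1: 115 = 115
  break 2: 105 = 105
  break 3: 100 = 100
  break 4: 90 = 90
  break 5: 90 = 90
  break 6: 90 = 90
  break 7: 85 + 40 = 125
  break 8: 85 = 85
  break 9: 75 = 75
  break 10: 70 = 70
This matches the lower bound, so 10 is optimal.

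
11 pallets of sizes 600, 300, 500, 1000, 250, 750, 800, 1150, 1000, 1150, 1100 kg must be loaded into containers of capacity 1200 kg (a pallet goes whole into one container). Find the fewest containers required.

Total = 1150 + 1150 + 1100 + 1000 + 1000 + 800 + 750 + 600 + 500 + 300 + 250 = 8600 kg.
Lower bound: ⌈8600/1200⌉ = 8 containers.
A packing using 8 containers:
  container 1: 1150 = 1150
  container 2: 1150 = 1150
  container 3: 1100 = 1100
  container 4: 1000 = 1000
  container 5: 1000 = 1000
  container 6: 800 + 300 = 1100
  container 7: 750 + 250 = 1000
  container 8: 600 + 500 = 1100
This matches the lower bound, so 8 is optimal.

8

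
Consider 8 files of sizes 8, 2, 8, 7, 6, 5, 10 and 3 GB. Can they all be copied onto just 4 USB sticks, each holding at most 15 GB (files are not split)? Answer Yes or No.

A valid assignment using 4 USB sticks:
  USB stick 1: 10 + 5 = 15
  USB stick 2: 8 + 7 = 15
  USB stick 3: 8 + 6 = 14
  USB stick 4: 3 + 2 = 5
Every load is within 15 GB, so 4 USB sticks suffice.

Yes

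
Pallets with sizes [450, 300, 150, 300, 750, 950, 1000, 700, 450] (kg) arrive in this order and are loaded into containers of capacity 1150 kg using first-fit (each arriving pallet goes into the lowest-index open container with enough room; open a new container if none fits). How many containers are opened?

5

  450 → container 1 (new)  [load 450/1150]
  300 → container 1  [load 750/1150]
  150 → container 1  [load 900/1150]
  300 → container 2 (new)  [load 300/1150]
  750 → container 2  [load 1050/1150]
  950 → container 3 (new)  [load 950/1150]
  1000 → container 4 (new)  [load 1000/1150]
  700 → container 5 (new)  [load 700/1150]
  450 → container 5  [load 1150/1150]
5 containers opened.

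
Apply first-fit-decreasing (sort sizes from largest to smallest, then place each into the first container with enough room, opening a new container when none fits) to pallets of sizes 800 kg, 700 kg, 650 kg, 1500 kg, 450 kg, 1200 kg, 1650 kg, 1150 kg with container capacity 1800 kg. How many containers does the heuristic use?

Sorted descending: 1650, 1500, 1200, 1150, 800, 700, 650, 450.
  1650 → container 1 (new)  [load 1650/1800]
  1500 → container 2 (new)  [load 1500/1800]
  1200 → container 3 (new)  [load 1200/1800]
  1150 → container 4 (new)  [load 1150/1800]
  800 → container 5 (new)  [load 800/1800]
  700 → container 5  [load 1500/1800]
  650 → container 4  [load 1800/1800]
  450 → container 3  [load 1650/1800]
5 containers opened.

5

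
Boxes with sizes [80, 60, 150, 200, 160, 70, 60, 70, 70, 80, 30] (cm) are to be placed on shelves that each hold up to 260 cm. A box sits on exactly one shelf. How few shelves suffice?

Total = 200 + 160 + 150 + 80 + 80 + 70 + 70 + 70 + 60 + 60 + 30 = 1030 cm.
Lower bound: ⌈1030/260⌉ = 4 shelves.
A packing using 5 shelves:
  shelf 1: 200 + 60 = 260
  shelf 2: 160 + 80 = 240
  shelf 3: 150 + 80 + 30 = 260
  shelf 4: 70 + 70 + 70 = 210
  shelf 5: 60 = 60
No arrangement into 4 shelves stays within capacity, so 5 is optimal.

5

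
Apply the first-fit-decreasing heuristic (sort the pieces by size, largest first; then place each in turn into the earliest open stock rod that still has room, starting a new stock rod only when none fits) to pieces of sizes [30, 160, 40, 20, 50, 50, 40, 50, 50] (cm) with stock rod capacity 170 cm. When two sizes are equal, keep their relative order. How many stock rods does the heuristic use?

Sorted descending: 160, 50, 50, 50, 50, 40, 40, 30, 20.
  160 → stock rod 1 (new)  [load 160/170]
  50 → stock rod 2 (new)  [load 50/170]
  50 → stock rod 2  [load 100/170]
  50 → stock rod 2  [load 150/170]
  50 → stock rod 3 (new)  [load 50/170]
  40 → stock rod 3  [load 90/170]
  40 → stock rod 3  [load 130/170]
  30 → stock rod 3  [load 160/170]
  20 → stock rod 2  [load 170/170]
3 stock rods opened.

3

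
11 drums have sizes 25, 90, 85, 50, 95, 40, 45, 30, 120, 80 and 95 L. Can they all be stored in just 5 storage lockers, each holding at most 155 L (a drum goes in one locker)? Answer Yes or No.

No

Total = 755 L; ⌈755/155⌉ = 5.
6 drums each exceed half the capacity and cannot share a locker, forcing at least 6 storage lockers.
At least 6 storage lockers are required, but only 5 are allowed.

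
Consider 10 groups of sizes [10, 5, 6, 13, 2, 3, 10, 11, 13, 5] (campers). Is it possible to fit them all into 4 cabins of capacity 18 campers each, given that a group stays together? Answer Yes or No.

No

Total = 78 campers; ⌈78/18⌉ = 5.
At least 5 cabins are required, but only 4 are allowed.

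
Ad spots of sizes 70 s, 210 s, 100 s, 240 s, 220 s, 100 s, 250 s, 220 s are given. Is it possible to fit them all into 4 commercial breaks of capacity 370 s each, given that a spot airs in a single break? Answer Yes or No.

No

Total = 1410 s; ⌈1410/370⌉ = 4.
5 ad spots each exceed half the capacity and cannot share a break, forcing at least 5 commercial breaks.
At least 5 commercial breaks are required, but only 4 are allowed.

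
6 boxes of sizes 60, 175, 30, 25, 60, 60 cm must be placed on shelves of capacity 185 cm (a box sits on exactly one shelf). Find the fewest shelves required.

Total = 175 + 60 + 60 + 60 + 30 + 25 = 410 cm.
Lower bound: ⌈410/185⌉ = 3 shelves.
A packing using 3 shelves:
  shelf 1: 175 = 175
  shelf 2: 60 + 60 + 60 = 180
  shelf 3: 30 + 25 = 55
This matches the lower bound, so 3 is optimal.

3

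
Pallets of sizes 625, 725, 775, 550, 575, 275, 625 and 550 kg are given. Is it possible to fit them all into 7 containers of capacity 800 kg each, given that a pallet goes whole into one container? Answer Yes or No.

No

Total = 4700 kg; ⌈4700/800⌉ = 6.
7 pallets each exceed half the capacity and cannot share a container, forcing at least 7 containers.
The bound of 7 does not rule out 7, but exhaustive search shows no assignment into 7 containers of capacity 800 kg exists — the minimum is 8.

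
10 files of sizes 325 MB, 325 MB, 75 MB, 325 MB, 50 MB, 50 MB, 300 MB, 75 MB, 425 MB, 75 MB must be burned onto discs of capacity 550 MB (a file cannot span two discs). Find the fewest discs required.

5

Total = 425 + 325 + 325 + 325 + 300 + 75 + 75 + 75 + 50 + 50 = 2025 MB.
Lower bound: ⌈2025/550⌉ = 4 discs.
Also, 5 files each exceed 275 MB, and no two of those can share a disc, so at least 5 discs are needed.
A packing using 5 discs:
  disc 1: 425 + 75 + 50 = 550
  disc 2: 325 + 75 + 75 + 50 = 525
  disc 3: 325 = 325
  disc 4: 325 = 325
  disc 5: 300 = 300
This matches the lower bound, so 5 is optimal.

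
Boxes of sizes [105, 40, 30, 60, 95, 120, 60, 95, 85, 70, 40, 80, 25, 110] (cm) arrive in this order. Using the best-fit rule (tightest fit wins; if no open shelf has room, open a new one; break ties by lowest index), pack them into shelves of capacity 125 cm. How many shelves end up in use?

10

  105 → shelf 1 (new)  [load 105/125]
  40 → shelf 2 (new)  [load 40/125]
  30 → shelf 2  [load 70/125]
  60 → shelf 3 (new)  [load 60/125]
  95 → shelf 4 (new)  [load 95/125]
  120 → shelf 5 (new)  [load 120/125]
  60 → shelf 3  [load 120/125]
  95 → shelf 6 (new)  [load 95/125]
  85 → shelf 7 (new)  [load 85/125]
  70 → shelf 8 (new)  [load 70/125]
  40 → shelf 7  [load 125/125]
  80 → shelf 9 (new)  [load 80/125]
  25 → shelf 4  [load 120/125]
  110 → shelf 10 (new)  [load 110/125]
10 shelves opened.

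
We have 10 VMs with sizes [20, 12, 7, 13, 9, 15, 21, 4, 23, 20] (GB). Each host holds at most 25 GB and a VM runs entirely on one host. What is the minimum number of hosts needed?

Total = 23 + 21 + 20 + 20 + 15 + 13 + 12 + 9 + 7 + 4 = 144 GB.
Lower bound: ⌈144/25⌉ = 6 hosts.
A packing using 7 hosts:
  host 1: 23 = 23
  host 2: 21 + 4 = 25
  host 3: 20 = 20
  host 4: 20 = 20
  host 5: 15 + 9 = 24
  host 6: 13 + 12 = 25
  host 7: 7 = 7
No arrangement into 6 hosts stays within capacity, so 7 is optimal.

7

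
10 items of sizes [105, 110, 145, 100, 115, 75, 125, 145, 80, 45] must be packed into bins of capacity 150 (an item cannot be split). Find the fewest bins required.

9

Total = 145 + 145 + 125 + 115 + 110 + 105 + 100 + 80 + 75 + 45 = 1045.
Lower bound: ⌈1045/150⌉ = 7 bins.
Also, 8 items each exceed 75, and no two of those can share a bin, so at least 8 bins are needed.
A packing using 9 bins:
  bin 1: 145 = 145
  bin 2: 145 = 145
  bin 3: 125 = 125
  bin 4: 115 = 115
  bin 5: 110 = 110
  bin 6: 105 + 45 = 150
  bin 7: 100 = 100
  bin 8: 80 = 80
  bin 9: 75 = 75
No arrangement into 8 bins stays within capacity, so 9 is optimal.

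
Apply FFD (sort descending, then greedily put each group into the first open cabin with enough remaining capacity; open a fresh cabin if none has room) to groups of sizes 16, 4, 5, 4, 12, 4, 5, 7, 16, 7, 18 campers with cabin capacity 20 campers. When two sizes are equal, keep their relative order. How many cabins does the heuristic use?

6

Sorted descending: 18, 16, 16, 12, 7, 7, 5, 5, 4, 4, 4.
  18 → cabin 1 (new)  [load 18/20]
  16 → cabin 2 (new)  [load 16/20]
  16 → cabin 3 (new)  [load 16/20]
  12 → cabin 4 (new)  [load 12/20]
  7 → cabin 4  [load 19/20]
  7 → cabin 5 (new)  [load 7/20]
  5 → cabin 5  [load 12/20]
  5 → cabin 5  [load 17/20]
  4 → cabin 2  [load 20/20]
  4 → cabin 3  [load 20/20]
  4 → cabin 6 (new)  [load 4/20]
6 cabins opened.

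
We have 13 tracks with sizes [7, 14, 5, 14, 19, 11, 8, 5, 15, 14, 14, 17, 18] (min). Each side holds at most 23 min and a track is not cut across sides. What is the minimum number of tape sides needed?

9

Total = 19 + 18 + 17 + 15 + 14 + 14 + 14 + 14 + 11 + 8 + 7 + 5 + 5 = 161 min.
Lower bound: ⌈161/23⌉ = 7 tape sides.
Also, 8 tracks each exceed 23/2 min, and no two of those can share a side, so at least 8 tape sides are needed.
A packing using 9 tape sides:
  side 1: 19 = 19
  side 2: 18 + 5 = 23
  side 3: 17 + 5 = 22
  side 4: 15 + 8 = 23
  side 5: 14 + 7 = 21
  side 6: 14 = 14
  side 7: 14 = 14
  side 8: 14 = 14
  side 9: 11 = 11
No arrangement into 8 tape sides stays within capacity, so 9 is optimal.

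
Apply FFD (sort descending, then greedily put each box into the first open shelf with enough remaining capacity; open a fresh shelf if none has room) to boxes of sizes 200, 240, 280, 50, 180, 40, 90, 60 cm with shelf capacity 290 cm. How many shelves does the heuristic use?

4

Sorted descending: 280, 240, 200, 180, 90, 60, 50, 40.
  280 → shelf 1 (new)  [load 280/290]
  240 → shelf 2 (new)  [load 240/290]
  200 → shelf 3 (new)  [load 200/290]
  180 → shelf 4 (new)  [load 180/290]
  90 → shelf 3  [load 290/290]
  60 → shelf 4  [load 240/290]
  50 → shelf 2  [load 290/290]
  40 → shelf 4  [load 280/290]
4 shelves opened.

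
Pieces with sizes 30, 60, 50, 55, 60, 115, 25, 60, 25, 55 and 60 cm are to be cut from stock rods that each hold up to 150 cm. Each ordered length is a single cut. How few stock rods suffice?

Total = 115 + 60 + 60 + 60 + 60 + 55 + 55 + 50 + 30 + 25 + 25 = 595 cm.
Lower bound: ⌈595/150⌉ = 4 stock rods.
A packing using 5 stock rods:
  stock rod 1: 115 + 30 = 145
  stock rod 2: 60 + 60 + 25 = 145
  stock rod 3: 60 + 60 + 25 = 145
  stock rod 4: 55 + 55 = 110
  stock rod 5: 50 = 50
No arrangement into 4 stock rods stays within capacity, so 5 is optimal.

5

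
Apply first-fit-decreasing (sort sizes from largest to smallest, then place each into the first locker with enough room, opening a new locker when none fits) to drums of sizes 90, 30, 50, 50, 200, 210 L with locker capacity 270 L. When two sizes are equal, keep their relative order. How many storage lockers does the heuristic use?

3

Sorted descending: 210, 200, 90, 50, 50, 30.
  210 → locker 1 (new)  [load 210/270]
  200 → locker 2 (new)  [load 200/270]
  90 → locker 3 (new)  [load 90/270]
  50 → locker 1  [load 260/270]
  50 → locker 2  [load 250/270]
  30 → locker 3  [load 120/270]
3 storage lockers opened.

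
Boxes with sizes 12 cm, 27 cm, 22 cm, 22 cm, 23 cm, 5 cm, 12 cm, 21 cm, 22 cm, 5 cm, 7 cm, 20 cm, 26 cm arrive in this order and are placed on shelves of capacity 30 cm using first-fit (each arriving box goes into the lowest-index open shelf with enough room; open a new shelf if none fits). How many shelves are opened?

9

  12 → shelf 1 (new)  [load 12/30]
  27 → shelf 2 (new)  [load 27/30]
  22 → shelf 3 (new)  [load 22/30]
  22 → shelf 4 (new)  [load 22/30]
  23 → shelf 5 (new)  [load 23/30]
  5 → shelf 1  [load 17/30]
  12 → shelf 1  [load 29/30]
  21 → shelf 6 (new)  [load 21/30]
  22 → shelf 7 (new)  [load 22/30]
  5 → shelf 3  [load 27/30]
  7 → shelf 4  [load 29/30]
  20 → shelf 8 (new)  [load 20/30]
  26 → shelf 9 (new)  [load 26/30]
9 shelves opened.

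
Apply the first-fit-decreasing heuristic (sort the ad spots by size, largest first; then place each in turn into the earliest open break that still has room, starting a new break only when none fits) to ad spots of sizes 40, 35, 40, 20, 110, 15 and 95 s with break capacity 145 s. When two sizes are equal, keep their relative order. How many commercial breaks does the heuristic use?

3

Sorted descending: 110, 95, 40, 40, 35, 20, 15.
  110 → break 1 (new)  [load 110/145]
  95 → break 2 (new)  [load 95/145]
  40 → break 2  [load 135/145]
  40 → break 3 (new)  [load 40/145]
  35 → break 1  [load 145/145]
  20 → break 3  [load 60/145]
  15 → break 3  [load 75/145]
3 commercial breaks opened.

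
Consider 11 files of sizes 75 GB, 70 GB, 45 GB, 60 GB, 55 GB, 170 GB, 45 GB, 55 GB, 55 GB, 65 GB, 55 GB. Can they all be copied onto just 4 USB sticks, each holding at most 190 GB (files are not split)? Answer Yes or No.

Total = 750 GB; ⌈750/190⌉ = 4.
The bound of 4 does not rule out 4, but exhaustive search shows no assignment into 4 USB sticks of capacity 190 GB exists — the minimum is 5.

No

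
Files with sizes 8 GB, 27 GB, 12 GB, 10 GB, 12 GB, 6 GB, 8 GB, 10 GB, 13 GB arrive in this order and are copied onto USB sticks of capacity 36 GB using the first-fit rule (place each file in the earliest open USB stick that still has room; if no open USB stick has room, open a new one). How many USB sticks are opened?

4

  8 → USB stick 1 (new)  [load 8/36]
  27 → USB stick 1  [load 35/36]
  12 → USB stick 2 (new)  [load 12/36]
  10 → USB stick 2  [load 22/36]
  12 → USB stick 2  [load 34/36]
  6 → USB stick 3 (new)  [load 6/36]
  8 → USB stick 3  [load 14/36]
  10 → USB stick 3  [load 24/36]
  13 → USB stick 4 (new)  [load 13/36]
4 USB sticks opened.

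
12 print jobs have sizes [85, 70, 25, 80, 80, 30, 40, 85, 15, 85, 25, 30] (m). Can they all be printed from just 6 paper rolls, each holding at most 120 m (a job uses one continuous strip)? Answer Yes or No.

Yes

A valid assignment using 6 paper rolls:
  roll 1: 85 + 30 = 115
  roll 2: 85 + 30 = 115
  roll 3: 85 + 25 = 110
  roll 4: 80 + 40 = 120
  roll 5: 80 + 25 + 15 = 120
  roll 6: 70 = 70
Every load is within 120 m, so 6 paper rolls suffice.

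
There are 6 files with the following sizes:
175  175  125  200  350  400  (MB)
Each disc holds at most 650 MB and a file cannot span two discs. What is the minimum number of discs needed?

Total = 400 + 350 + 200 + 175 + 175 + 125 = 1425 MB.
Lower bound: ⌈1425/650⌉ = 3 discs.
A packing using 3 discs:
  disc 1: 400 + 200 = 600
  disc 2: 350 + 175 + 125 = 650
  disc 3: 175 = 175
This matches the lower bound, so 3 is optimal.

3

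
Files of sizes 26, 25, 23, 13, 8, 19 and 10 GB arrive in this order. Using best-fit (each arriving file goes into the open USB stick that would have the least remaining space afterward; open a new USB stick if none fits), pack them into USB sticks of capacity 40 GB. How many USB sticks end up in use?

4

  26 → USB stick 1 (new)  [load 26/40]
  25 → USB stick 2 (new)  [load 25/40]
  23 → USB stick 3 (new)  [load 23/40]
  13 → USB stick 1  [load 39/40]
  8 → USB stick 2  [load 33/40]
  19 → USB stick 4 (new)  [load 19/40]
  10 → USB stick 3  [load 33/40]
4 USB sticks opened.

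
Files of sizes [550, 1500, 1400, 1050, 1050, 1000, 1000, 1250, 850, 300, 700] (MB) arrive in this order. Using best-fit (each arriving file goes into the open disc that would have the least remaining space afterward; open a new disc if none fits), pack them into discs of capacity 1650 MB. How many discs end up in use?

8

  550 → disc 1 (new)  [load 550/1650]
  1500 → disc 2 (new)  [load 1500/1650]
  1400 → disc 3 (new)  [load 1400/1650]
  1050 → disc 1  [load 1600/1650]
  1050 → disc 4 (new)  [load 1050/1650]
  1000 → disc 5 (new)  [load 1000/1650]
  1000 → disc 6 (new)  [load 1000/1650]
  1250 → disc 7 (new)  [load 1250/1650]
  850 → disc 8 (new)  [load 850/1650]
  300 → disc 7  [load 1550/1650]
  700 → disc 8  [load 1550/1650]
8 discs opened.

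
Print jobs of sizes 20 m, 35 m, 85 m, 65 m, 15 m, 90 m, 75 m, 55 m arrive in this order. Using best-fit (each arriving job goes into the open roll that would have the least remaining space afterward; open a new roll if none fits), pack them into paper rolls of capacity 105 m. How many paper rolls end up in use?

  20 → roll 1 (new)  [load 20/105]
  35 → roll 1  [load 55/105]
  85 → roll 2 (new)  [load 85/105]
  65 → roll 3 (new)  [load 65/105]
  15 → roll 2  [load 100/105]
  90 → roll 4 (new)  [load 90/105]
  75 → roll 5 (new)  [load 75/105]
  55 → roll 6 (new)  [load 55/105]
6 paper rolls opened.

6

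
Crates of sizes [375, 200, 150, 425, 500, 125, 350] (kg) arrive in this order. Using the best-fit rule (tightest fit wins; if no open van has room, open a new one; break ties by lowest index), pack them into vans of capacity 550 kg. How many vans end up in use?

  375 → van 1 (new)  [load 375/550]
  200 → van 2 (new)  [load 200/550]
  150 → van 1  [load 525/550]
  425 → van 3 (new)  [load 425/550]
  500 → van 4 (new)  [load 500/550]
  125 → van 3  [load 550/550]
  350 → van 2  [load 550/550]
4 vans opened.

4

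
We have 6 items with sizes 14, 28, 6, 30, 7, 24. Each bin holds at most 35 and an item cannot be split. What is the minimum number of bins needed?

Total = 30 + 28 + 24 + 14 + 7 + 6 = 109.
Lower bound: ⌈109/35⌉ = 4 bins.
A packing using 4 bins:
  bin 1: 30 = 30
  bin 2: 28 + 7 = 35
  bin 3: 24 + 6 = 30
  bin 4: 14 = 14
This matches the lower bound, so 4 is optimal.

4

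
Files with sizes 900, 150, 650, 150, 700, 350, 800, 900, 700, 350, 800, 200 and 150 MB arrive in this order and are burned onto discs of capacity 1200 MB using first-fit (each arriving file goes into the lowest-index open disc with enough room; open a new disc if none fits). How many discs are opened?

7

  900 → disc 1 (new)  [load 900/1200]
  150 → disc 1  [load 1050/1200]
  650 → disc 2 (new)  [load 650/1200]
  150 → disc 1  [load 1200/1200]
  700 → disc 3 (new)  [load 700/1200]
  350 → disc 2  [load 1000/1200]
  800 → disc 4 (new)  [load 800/1200]
  900 → disc 5 (new)  [load 900/1200]
  700 → disc 6 (new)  [load 700/1200]
  350 → disc 3  [load 1050/1200]
  800 → disc 7 (new)  [load 800/1200]
  200 → disc 2  [load 1200/1200]
  150 → disc 3  [load 1200/1200]
7 discs opened.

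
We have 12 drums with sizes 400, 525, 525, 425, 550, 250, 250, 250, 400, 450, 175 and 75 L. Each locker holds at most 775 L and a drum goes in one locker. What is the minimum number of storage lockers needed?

Total = 550 + 525 + 525 + 450 + 425 + 400 + 400 + 250 + 250 + 250 + 175 + 75 = 4275 L.
Lower bound: ⌈4275/775⌉ = 6 storage lockers.
Also, 7 drums each exceed 775/2 L, and no two of those can share a locker, so at least 7 storage lockers are needed.
A packing using 7 storage lockers:
  locker 1: 550 + 175 = 725
  locker 2: 525 + 250 = 775
  locker 3: 525 + 250 = 775
  locker 4: 450 + 250 + 75 = 775
  locker 5: 425 = 425
  locker 6: 400 = 400
  locker 7: 400 = 400
This matches the lower bound, so 7 is optimal.

7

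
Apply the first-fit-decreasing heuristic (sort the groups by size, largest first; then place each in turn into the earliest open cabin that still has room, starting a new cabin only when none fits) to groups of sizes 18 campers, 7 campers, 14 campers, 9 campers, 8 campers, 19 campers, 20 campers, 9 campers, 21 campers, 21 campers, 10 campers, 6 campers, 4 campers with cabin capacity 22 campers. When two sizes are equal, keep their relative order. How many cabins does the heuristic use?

8

Sorted descending: 21, 21, 20, 19, 18, 14, 10, 9, 9, 8, 7, 6, 4.
  21 → cabin 1 (new)  [load 21/22]
  21 → cabin 2 (new)  [load 21/22]
  20 → cabin 3 (new)  [load 20/22]
  19 → cabin 4 (new)  [load 19/22]
  18 → cabin 5 (new)  [load 18/22]
  14 → cabin 6 (new)  [load 14/22]
  10 → cabin 7 (new)  [load 10/22]
  9 → cabin 7  [load 19/22]
  9 → cabin 8 (new)  [load 9/22]
  8 → cabin 6  [load 22/22]
  7 → cabin 8  [load 16/22]
  6 → cabin 8  [load 22/22]
  4 → cabin 5  [load 22/22]
8 cabins opened.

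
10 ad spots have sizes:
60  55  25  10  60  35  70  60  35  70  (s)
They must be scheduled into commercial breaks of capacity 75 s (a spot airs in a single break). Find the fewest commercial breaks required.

8

Total = 70 + 70 + 60 + 60 + 60 + 55 + 35 + 35 + 25 + 10 = 480 s.
Lower bound: ⌈480/75⌉ = 7 commercial breaks.
A packing using 8 commercial breaks:
  break 1: 70 = 70
  break 2: 70 = 70
  break 3: 60 + 10 = 70
  break 4: 60 = 60
  break 5: 60 = 60
  break 6: 55 = 55
  break 7: 35 + 35 = 70
  break 8: 25 = 25
No arrangement into 7 commercial breaks stays within capacity, so 8 is optimal.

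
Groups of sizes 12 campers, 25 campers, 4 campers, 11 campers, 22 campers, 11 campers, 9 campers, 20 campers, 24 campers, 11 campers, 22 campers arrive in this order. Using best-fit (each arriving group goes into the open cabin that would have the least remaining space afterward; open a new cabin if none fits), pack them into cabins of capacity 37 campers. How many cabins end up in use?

6

  12 → cabin 1 (new)  [load 12/37]
  25 → cabin 1  [load 37/37]
  4 → cabin 2 (new)  [load 4/37]
  11 → cabin 2  [load 15/37]
  22 → cabin 2  [load 37/37]
  11 → cabin 3 (new)  [load 11/37]
  9 → cabin 3  [load 20/37]
  20 → cabin 4 (new)  [load 20/37]
  24 → cabin 5 (new)  [load 24/37]
  11 → cabin 5  [load 35/37]
  22 → cabin 6 (new)  [load 22/37]
6 cabins opened.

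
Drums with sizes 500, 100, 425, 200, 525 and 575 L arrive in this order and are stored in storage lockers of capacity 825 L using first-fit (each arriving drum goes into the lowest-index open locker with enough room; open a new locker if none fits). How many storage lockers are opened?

4

  500 → locker 1 (new)  [load 500/825]
  100 → locker 1  [load 600/825]
  425 → locker 2 (new)  [load 425/825]
  200 → locker 1  [load 800/825]
  525 → locker 3 (new)  [load 525/825]
  575 → locker 4 (new)  [load 575/825]
4 storage lockers opened.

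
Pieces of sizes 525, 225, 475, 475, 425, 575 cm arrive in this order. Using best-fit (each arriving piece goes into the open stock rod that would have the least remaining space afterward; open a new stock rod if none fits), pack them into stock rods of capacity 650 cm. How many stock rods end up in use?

  525 → stock rod 1 (new)  [load 525/650]
  225 → stock rod 2 (new)  [load 225/650]
  475 → stock rod 3 (new)  [load 475/650]
  475 → stock rod 4 (new)  [load 475/650]
  425 → stock rod 2  [load 650/650]
  575 → stock rod 5 (new)  [load 575/650]
5 stock rods opened.

5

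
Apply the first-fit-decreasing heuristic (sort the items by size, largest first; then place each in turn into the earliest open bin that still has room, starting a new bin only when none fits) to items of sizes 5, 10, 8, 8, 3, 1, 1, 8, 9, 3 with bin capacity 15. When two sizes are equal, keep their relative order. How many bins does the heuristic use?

5

Sorted descending: 10, 9, 8, 8, 8, 5, 3, 3, 1, 1.
  10 → bin 1 (new)  [load 10/15]
  9 → bin 2 (new)  [load 9/15]
  8 → bin 3 (new)  [load 8/15]
  8 → bin 4 (new)  [load 8/15]
  8 → bin 5 (new)  [load 8/15]
  5 → bin 1  [load 15/15]
  3 → bin 2  [load 12/15]
  3 → bin 2  [load 15/15]
  1 → bin 3  [load 9/15]
  1 → bin 3  [load 10/15]
5 bins opened.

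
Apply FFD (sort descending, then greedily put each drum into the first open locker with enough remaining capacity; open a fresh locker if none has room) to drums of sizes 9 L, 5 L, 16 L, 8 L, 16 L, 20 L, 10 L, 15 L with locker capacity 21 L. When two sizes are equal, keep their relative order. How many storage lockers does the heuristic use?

Sorted descending: 20, 16, 16, 15, 10, 9, 8, 5.
  20 → locker 1 (new)  [load 20/21]
  16 → locker 2 (new)  [load 16/21]
  16 → locker 3 (new)  [load 16/21]
  15 → locker 4 (new)  [load 15/21]
  10 → locker 5 (new)  [load 10/21]
  9 → locker 5  [load 19/21]
  8 → locker 6 (new)  [load 8/21]
  5 → locker 2  [load 21/21]
6 storage lockers opened.

6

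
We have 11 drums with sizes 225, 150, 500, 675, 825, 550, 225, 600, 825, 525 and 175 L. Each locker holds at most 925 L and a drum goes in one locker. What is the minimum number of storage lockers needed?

Total = 825 + 825 + 675 + 600 + 550 + 525 + 500 + 225 + 225 + 175 + 150 = 5275 L.
Lower bound: ⌈5275/925⌉ = 6 storage lockers.
Also, 7 drums each exceed 925/2 L, and no two of those can share a locker, so at least 7 storage lockers are needed.
A packing using 7 storage lockers:
  locker 1: 825 = 825
  locker 2: 825 = 825
  locker 3: 675 + 225 = 900
  locker 4: 600 + 225 = 825
  locker 5: 550 + 175 + 150 = 875
  locker 6: 525 = 525
  locker 7: 500 = 500
This matches the lower bound, so 7 is optimal.

7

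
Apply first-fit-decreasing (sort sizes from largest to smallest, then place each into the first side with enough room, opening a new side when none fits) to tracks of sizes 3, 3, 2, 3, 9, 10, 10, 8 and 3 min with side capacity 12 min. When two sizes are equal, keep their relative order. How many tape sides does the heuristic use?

Sorted descending: 10, 10, 9, 8, 3, 3, 3, 3, 2.
  10 → side 1 (new)  [load 10/12]
  10 → side 2 (new)  [load 10/12]
  9 → side 3 (new)  [load 9/12]
  8 → side 4 (new)  [load 8/12]
  3 → side 3  [load 12/12]
  3 → side 4  [load 11/12]
  3 → side 5 (new)  [load 3/12]
  3 → side 5  [load 6/12]
  2 → side 1  [load 12/12]
5 tape sides opened.

5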